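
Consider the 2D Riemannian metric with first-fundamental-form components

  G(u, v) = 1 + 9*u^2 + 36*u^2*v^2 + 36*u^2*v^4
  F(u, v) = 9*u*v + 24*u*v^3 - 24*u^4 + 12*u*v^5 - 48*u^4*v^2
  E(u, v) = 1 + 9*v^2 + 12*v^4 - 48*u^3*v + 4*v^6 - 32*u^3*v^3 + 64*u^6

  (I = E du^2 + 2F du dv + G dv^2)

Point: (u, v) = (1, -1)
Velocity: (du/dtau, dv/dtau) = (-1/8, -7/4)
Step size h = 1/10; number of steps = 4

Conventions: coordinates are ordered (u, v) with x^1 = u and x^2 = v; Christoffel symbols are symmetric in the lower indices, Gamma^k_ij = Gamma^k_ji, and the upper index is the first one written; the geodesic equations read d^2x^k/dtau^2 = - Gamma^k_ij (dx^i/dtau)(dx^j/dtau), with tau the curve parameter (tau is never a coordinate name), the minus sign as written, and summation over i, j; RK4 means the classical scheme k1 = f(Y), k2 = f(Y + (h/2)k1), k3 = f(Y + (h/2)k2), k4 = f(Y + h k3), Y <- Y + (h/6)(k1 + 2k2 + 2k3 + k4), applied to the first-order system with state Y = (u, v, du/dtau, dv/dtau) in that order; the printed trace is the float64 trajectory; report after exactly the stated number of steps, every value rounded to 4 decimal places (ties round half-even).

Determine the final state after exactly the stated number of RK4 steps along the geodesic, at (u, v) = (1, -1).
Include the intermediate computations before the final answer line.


f(Y) = (du/dtau, dv/dtau, -Gamma^u_ij Y'^i Y'^j, -Gamma^v_ij Y'^i Y'^j) with the Gammas evaluated at the stage position; h = 0.100000; intermediate values shown to 6 dp
step 0: u = 1.0000, v = -1.0000, du/dtau = -0.1250, dv/dtau = -1.7500
step 1:
  k1: at (u, v) = (1.000000, -1.000000), (du/dtau, dv/dtau) = (-0.125000, -1.750000); Gamma_uuu = 1.243028, Gamma_uuv = -0.466135, Gamma_uvv = 0.621514, Gamma_vuu = -0.860558, Gamma_vuv = 0.322709, Gamma_vvv = -0.430279; k1 = (-0.125000, -1.750000, -1.718875, 1.189990)
  k2: at (u, v) = (0.993750, -1.087500), (du/dtau, dv/dtau) = (-0.210944, -1.690500); Gamma_uuu = 1.122536, Gamma_uuv = -0.478169, Gamma_uvv = 0.614218, Gamma_vuu = -0.822918, Gamma_vuv = 0.350540, Gamma_vvv = -0.450276; k2 = (-0.210944, -1.690500, -1.464226, 1.073407)
  k3: at (u, v) = (0.989453, -1.084525), (du/dtau, dv/dtau) = (-0.198211, -1.696330); Gamma_uuu = 1.122413, Gamma_uuv = -0.480426, Gamma_uvv = 0.615130, Gamma_vuu = -0.824035, Gamma_vuv = 0.352712, Gamma_vvv = -0.451606; k3 = (-0.198211, -1.696330, -1.491086, 1.094701)
  k4: at (u, v) = (0.980179, -1.169633), (du/dtau, dv/dtau) = (-0.274109, -1.640530); Gamma_uuu = 1.011891, Gamma_uuv = -0.491869, Gamma_uvv = 0.603738, Gamma_vuu = -0.780517, Gamma_vuv = 0.379401, Gamma_vvv = -0.465690; k4 = (-0.274109, -1.640530, -1.258520, 0.970753)
  Y <- Y + (h/6)(k1 + 2k2 + 2k3 + k4): u = 0.9797, v = -1.1694, du/dtau = -0.2731, dv/dtau = -1.6417
step 2:
  k1: at (u, v) = (0.979710, -1.169403), (du/dtau, dv/dtau) = (-0.273134, -1.641717); Gamma_uuu = 1.011737, Gamma_uuv = -0.492124, Gamma_uvv = 0.603816, Gamma_vuu = -0.780534, Gamma_vuv = 0.379663, Gamma_vvv = -0.465831; k1 = (-0.273134, -1.641717, -1.261559, 0.973267)
  k2: at (u, v) = (0.966053, -1.251489), (du/dtau, dv/dtau) = (-0.336212, -1.593054); Gamma_uuu = 0.910892, Gamma_uuv = -0.504177, Gamma_uvv = 0.590015, Gamma_vuu = -0.732792, Gamma_vuv = 0.405598, Gamma_vvv = -0.474654; k2 = (-0.336212, -1.593054, -1.060241, 0.852940)
  k3: at (u, v) = (0.962899, -1.249056), (du/dtau, dv/dtau) = (-0.326146, -1.599070); Gamma_uuu = 0.910676, Gamma_uuv = -0.505870, Gamma_uvv = 0.590656, Gamma_vuu = -0.733025, Gamma_vuv = 0.407187, Gamma_vvv = -0.475434; k3 = (-0.326146, -1.599070, -1.079540, 0.868949)
  k4: at (u, v) = (0.947095, -1.329310), (du/dtau, dv/dtau) = (-0.381088, -1.554822); Gamma_uuu = 0.819588, Gamma_uuv = -0.517860, Gamma_uvv = 0.575173, Gamma_vuu = -0.681982, Gamma_vuv = 0.430913, Gamma_vvv = -0.478603; k4 = (-0.381088, -1.554822, -0.895803, 0.745401)
  Y <- Y + (h/6)(k1 + 2k2 + 2k3 + k4): u = 0.9467, v = -1.3291, du/dtau = -0.3804, dv/dtau = -1.5557
step 3:
  k1: at (u, v) = (0.946727, -1.329083), (du/dtau, dv/dtau) = (-0.380416, -1.555677); Gamma_uuu = 0.819494, Gamma_uuv = -0.518065, Gamma_uvv = 0.575232, Gamma_vuu = -0.681942, Gamma_vuv = 0.431108, Gamma_vvv = -0.478679; k1 = (-0.380416, -1.555677, -0.897544, 0.746891)
  k2: at (u, v) = (0.927707, -1.406867), (du/dtau, dv/dtau) = (-0.425293, -1.518332); Gamma_uuu = 0.737388, Gamma_uuv = -0.531055, Gamma_uvv = 0.559124, Gamma_vuu = -0.629044, Gamma_vuv = 0.453027, Gamma_vvv = -0.476973; k2 = (-0.425293, -1.518332, -0.736499, 0.628286)
  k3: at (u, v) = (0.925463, -1.405000), (du/dtau, dv/dtau) = (-0.417241, -1.524262); Gamma_uuu = 0.737155, Gamma_uuv = -0.532335, Gamma_uvv = 0.559559, Gamma_vuu = -0.628872, Gamma_vuv = 0.454139, Gamma_vvv = -0.477364; k3 = (-0.417241, -1.524262, -0.751285, 0.640926)
  k4: at (u, v) = (0.905003, -1.481509), (du/dtau, dv/dtau) = (-0.455544, -1.491584); Gamma_uuu = 0.663538, Gamma_uuv = -0.545812, Gamma_uvv = 0.543113, Gamma_vuu = -0.575294, Gamma_vuv = 0.473224, Gamma_vvv = -0.470884; k4 = (-0.455544, -1.491584, -0.604288, 0.523923)
  Y <- Y + (h/6)(k1 + 2k2 + 2k3 + k4): u = 0.9047, v = -1.4813, du/dtau = -0.4550, dv/dtau = -1.4922
step 4:
  k1: at (u, v) = (0.904710, -1.481290), (du/dtau, dv/dtau) = (-0.455039, -1.492189); Gamma_uuu = 0.663480, Gamma_uuv = -0.545987, Gamma_uvv = 0.543161, Gamma_vuu = -0.575236, Gamma_vuv = 0.473369, Gamma_vvv = -0.470919; k1 = (-0.455039, -1.492189, -0.605343, 0.524832)
  k2: at (u, v) = (0.881958, -1.555900), (du/dtau, dv/dtau) = (-0.485306, -1.465948); Gamma_uuu = 0.597372, Gamma_uuv = -0.560782, Gamma_uvv = 0.526924, Gamma_vuu = -0.521969, Gamma_vuv = 0.489997, Gamma_vvv = -0.460413; k2 = (-0.485306, -1.465948, -0.475138, 0.415164)
  k3: at (u, v) = (0.880445, -1.554588), (du/dtau, dv/dtau) = (-0.478796, -1.471431); Gamma_uuu = 0.597157, Gamma_uuv = -0.561723, Gamma_uvv = 0.527195, Gamma_vuu = -0.521667, Gamma_vuv = 0.490713, Gamma_vvv = -0.460550; k3 = (-0.478796, -1.471431, -0.486846, 0.425301)
  k4: at (u, v) = (0.856831, -1.628434), (du/dtau, dv/dtau) = (-0.503724, -1.449659); Gamma_uuu = 0.537871, Gamma_uuv = -0.577280, Gamma_uvv = 0.511120, Gamma_vuu = -0.469720, Gamma_vuv = 0.504135, Gamma_vvv = -0.446359; k4 = (-0.503724, -1.449659, -0.367512, 0.320947)
  Y <- Y + (h/6)(k1 + 2k2 + 2k3 + k4): u = 0.8566, v = -1.6282, du/dtau = -0.5033, dv/dtau = -1.4501

Answer: u = 0.8566, v = -1.6282, du/dtau = -0.5033, dv/dtau = -1.4501


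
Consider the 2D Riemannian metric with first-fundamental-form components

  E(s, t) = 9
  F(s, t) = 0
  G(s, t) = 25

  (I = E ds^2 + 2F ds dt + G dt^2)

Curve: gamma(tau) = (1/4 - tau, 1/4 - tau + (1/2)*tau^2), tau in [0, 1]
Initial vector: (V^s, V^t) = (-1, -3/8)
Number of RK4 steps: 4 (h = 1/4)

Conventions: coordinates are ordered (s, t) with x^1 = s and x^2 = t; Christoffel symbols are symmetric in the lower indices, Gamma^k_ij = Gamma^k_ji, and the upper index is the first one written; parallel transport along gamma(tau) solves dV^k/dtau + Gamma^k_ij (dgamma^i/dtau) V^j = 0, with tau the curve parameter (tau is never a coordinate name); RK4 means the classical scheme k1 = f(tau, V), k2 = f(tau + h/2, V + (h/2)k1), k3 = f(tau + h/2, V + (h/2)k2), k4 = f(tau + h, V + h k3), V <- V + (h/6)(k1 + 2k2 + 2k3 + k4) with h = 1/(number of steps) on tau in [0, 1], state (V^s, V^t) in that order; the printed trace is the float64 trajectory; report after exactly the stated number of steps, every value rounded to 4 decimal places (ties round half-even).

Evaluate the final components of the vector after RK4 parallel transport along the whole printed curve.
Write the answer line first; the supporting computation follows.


Answer: V^s = -1.0000, V^t = -0.3750

gamma'(tau) = (-1, -1 + tau); f(tau, V)^k = -Gamma^k_ij(gamma(tau)) gamma'^i(tau) V^j; h = 1/4; intermediate values shown to 6 dp
curve data and Christoffel symbols at the stage parameters:
  tau = 0.000000: gamma = (0.250000, 0.250000), gamma' = (-1.000000, -1.000000); Gamma_sss = 0.000000, Gamma_sst = 0.000000, Gamma_stt = 0.000000, Gamma_tss = 0.000000, Gamma_tst = 0.000000, Gamma_ttt = 0.000000
  tau = 0.125000: gamma = (0.125000, 0.132812), gamma' = (-1.000000, -0.875000); Gamma_sss = 0.000000, Gamma_sst = 0.000000, Gamma_stt = 0.000000, Gamma_tss = 0.000000, Gamma_tst = 0.000000, Gamma_ttt = 0.000000
  tau = 0.250000: gamma = (0.000000, 0.031250), gamma' = (-1.000000, -0.750000); Gamma_sss = 0.000000, Gamma_sst = 0.000000, Gamma_stt = 0.000000, Gamma_tss = 0.000000, Gamma_tst = 0.000000, Gamma_ttt = 0.000000
  tau = 0.375000: gamma = (-0.125000, -0.054688), gamma' = (-1.000000, -0.625000); Gamma_sss = 0.000000, Gamma_sst = 0.000000, Gamma_stt = 0.000000, Gamma_tss = 0.000000, Gamma_tst = 0.000000, Gamma_ttt = 0.000000
  tau = 0.500000: gamma = (-0.250000, -0.125000), gamma' = (-1.000000, -0.500000); Gamma_sss = 0.000000, Gamma_sst = 0.000000, Gamma_stt = 0.000000, Gamma_tss = 0.000000, Gamma_tst = 0.000000, Gamma_ttt = 0.000000
  tau = 0.625000: gamma = (-0.375000, -0.179688), gamma' = (-1.000000, -0.375000); Gamma_sss = 0.000000, Gamma_sst = 0.000000, Gamma_stt = 0.000000, Gamma_tss = 0.000000, Gamma_tst = 0.000000, Gamma_ttt = 0.000000
  tau = 0.750000: gamma = (-0.500000, -0.218750), gamma' = (-1.000000, -0.250000); Gamma_sss = 0.000000, Gamma_sst = 0.000000, Gamma_stt = 0.000000, Gamma_tss = 0.000000, Gamma_tst = 0.000000, Gamma_ttt = 0.000000
  tau = 0.875000: gamma = (-0.625000, -0.242188), gamma' = (-1.000000, -0.125000); Gamma_sss = 0.000000, Gamma_sst = 0.000000, Gamma_stt = 0.000000, Gamma_tss = 0.000000, Gamma_tst = 0.000000, Gamma_ttt = 0.000000
  tau = 1.000000: gamma = (-0.750000, -0.250000), gamma' = (-1.000000, 0.000000); Gamma_sss = 0.000000, Gamma_sst = 0.000000, Gamma_stt = 0.000000, Gamma_tss = 0.000000, Gamma_tst = 0.000000, Gamma_ttt = 0.000000
step 0: V^s = -1.0000, V^t = -0.3750
step 1: k1 = (0.000000, 0.000000), k2 = (0.000000, 0.000000), k3 = (0.000000, 0.000000), k4 = (0.000000, 0.000000); V <- V + (h/6)(k1 + 2k2 + 2k3 + k4): V^s = -1.0000, V^t = -0.3750
step 2: k1 = (0.000000, 0.000000), k2 = (0.000000, 0.000000), k3 = (0.000000, 0.000000), k4 = (0.000000, 0.000000); V <- V + (h/6)(k1 + 2k2 + 2k3 + k4): V^s = -1.0000, V^t = -0.3750
step 3: k1 = (0.000000, 0.000000), k2 = (0.000000, 0.000000), k3 = (0.000000, 0.000000), k4 = (0.000000, 0.000000); V <- V + (h/6)(k1 + 2k2 + 2k3 + k4): V^s = -1.0000, V^t = -0.3750
step 4: k1 = (0.000000, 0.000000), k2 = (0.000000, 0.000000), k3 = (0.000000, 0.000000), k4 = (0.000000, 0.000000); V <- V + (h/6)(k1 + 2k2 + 2k3 + k4): V^s = -1.0000, V^t = -0.3750


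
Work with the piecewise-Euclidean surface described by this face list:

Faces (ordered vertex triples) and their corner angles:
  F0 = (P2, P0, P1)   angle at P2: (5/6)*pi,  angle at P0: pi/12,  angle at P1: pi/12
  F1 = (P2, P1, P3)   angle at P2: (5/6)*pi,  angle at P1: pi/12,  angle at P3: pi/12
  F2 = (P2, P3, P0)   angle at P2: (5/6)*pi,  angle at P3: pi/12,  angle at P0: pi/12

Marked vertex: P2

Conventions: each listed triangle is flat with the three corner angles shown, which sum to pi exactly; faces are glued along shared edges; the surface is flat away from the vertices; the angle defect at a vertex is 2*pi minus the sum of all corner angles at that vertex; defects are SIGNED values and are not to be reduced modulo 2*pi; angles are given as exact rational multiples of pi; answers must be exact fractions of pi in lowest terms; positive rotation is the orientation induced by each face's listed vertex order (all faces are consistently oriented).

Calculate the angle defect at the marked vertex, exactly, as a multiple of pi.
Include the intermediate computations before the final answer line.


Sum of corner angles at P2: (5/2)*pi
defect = 2*pi - (5/2)*pi

Answer: defect(P2) = -pi/2


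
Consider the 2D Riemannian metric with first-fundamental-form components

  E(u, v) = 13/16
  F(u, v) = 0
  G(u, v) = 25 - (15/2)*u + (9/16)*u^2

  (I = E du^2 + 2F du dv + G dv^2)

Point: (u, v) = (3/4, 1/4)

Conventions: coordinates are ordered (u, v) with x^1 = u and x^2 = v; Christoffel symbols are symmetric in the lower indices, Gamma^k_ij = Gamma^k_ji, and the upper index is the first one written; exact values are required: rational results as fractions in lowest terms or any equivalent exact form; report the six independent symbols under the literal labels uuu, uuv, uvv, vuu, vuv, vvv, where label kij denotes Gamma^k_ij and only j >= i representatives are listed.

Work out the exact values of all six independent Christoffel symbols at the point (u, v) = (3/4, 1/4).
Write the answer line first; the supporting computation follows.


Answer: Gamma_uuu = 0, Gamma_uuv = 0, Gamma_uvv = 213/52, Gamma_vuu = 0, Gamma_vuv = -12/71, Gamma_vvv = 0

E = 13/16, F = 0, G = 5041/256 at the point
E_u = 0, E_v = 0, F_u = 0, F_v = 0, G_u = -213/32, G_v = 0
EG - F^2 = 65533/4096;  g^inv = (4096/65533) * [[5041/256, 0], [0, 13/16]]
first-kind symbols [ij,l] = (1/2)(d_i g_jl + d_j g_il - d_l g_ij): [uu,u] = E_u/2 = 0, [uu,v] = F_u - E_v/2 = 0, [uv,u] = E_v/2 = 0, [uv,v] = G_u/2 = -213/64, [vv,u] = F_v - G_u/2 = 213/64, [vv,v] = G_v/2 = 0
Gamma^u_ij = (G*[ij,u] - F*[ij,v])/(EG - F^2), Gamma^v_ij = (E*[ij,v] - F*[ij,u])/(EG - F^2)


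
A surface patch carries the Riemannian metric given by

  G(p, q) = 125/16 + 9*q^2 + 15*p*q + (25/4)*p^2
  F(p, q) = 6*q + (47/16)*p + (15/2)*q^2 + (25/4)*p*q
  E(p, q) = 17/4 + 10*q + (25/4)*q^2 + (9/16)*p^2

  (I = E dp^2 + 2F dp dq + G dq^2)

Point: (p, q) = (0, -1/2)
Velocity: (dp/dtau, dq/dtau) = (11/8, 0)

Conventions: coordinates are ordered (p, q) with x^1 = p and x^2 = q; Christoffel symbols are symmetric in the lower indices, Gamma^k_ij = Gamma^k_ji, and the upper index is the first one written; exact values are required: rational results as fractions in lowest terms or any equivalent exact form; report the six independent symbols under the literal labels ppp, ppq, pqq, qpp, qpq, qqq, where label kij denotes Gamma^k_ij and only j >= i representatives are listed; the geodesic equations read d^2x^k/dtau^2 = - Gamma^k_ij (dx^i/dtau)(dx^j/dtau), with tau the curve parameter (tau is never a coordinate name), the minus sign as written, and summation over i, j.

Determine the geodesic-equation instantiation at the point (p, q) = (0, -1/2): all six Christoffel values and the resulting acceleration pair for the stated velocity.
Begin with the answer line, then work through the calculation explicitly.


Answer: Gamma_ppp = -594/1769, Gamma_ppq = 3750/1769, Gamma_pqq = 4500/1769, Gamma_qpp = -429/1769, Gamma_qpq = -240/1769, Gamma_qqq = -288/1769; accelerations (d^2p/dtau^2, d^2q/dtau^2) = (35937/56608, 51909/113216)

E = 13/16, F = -9/8, G = 161/16 at the point
E_p = 0, E_q = 15/4, F_p = -3/16, F_q = -3/2, G_p = -15/2, G_q = -9
EG - F^2 = 1769/256;  g^inv = (256/1769) * [[161/16, 9/8], [9/8, 13/16]]
first-kind symbols [ij,l] = (1/2)(d_i g_jl + d_j g_il - d_l g_ij): [pp,p] = E_p/2 = 0, [pp,q] = F_p - E_q/2 = -33/16, [pq,p] = E_q/2 = 15/8, [pq,q] = G_p/2 = -15/4, [qq,p] = F_q - G_p/2 = 9/4, [qq,q] = G_q/2 = -9/2
Gamma^p_ij = (G*[ij,p] - F*[ij,q])/(EG - F^2), Gamma^q_ij = (E*[ij,q] - F*[ij,p])/(EG - F^2)
Gamma_ppp = -594/1769, Gamma_ppq = 3750/1769, Gamma_pqq = 4500/1769, Gamma_qpp = -429/1769, Gamma_qpq = -240/1769, Gamma_qqq = -288/1769
d^2p/dtau^2 = -(Gamma_ppp*(11/8)^2 + 2*Gamma_ppq*(11/8)*(0) + Gamma_pqq*(0)^2) = 35937/56608
d^2q/dtau^2 = -(Gamma_qpp*(11/8)^2 + 2*Gamma_qpq*(11/8)*(0) + Gamma_qqq*(0)^2) = 51909/113216


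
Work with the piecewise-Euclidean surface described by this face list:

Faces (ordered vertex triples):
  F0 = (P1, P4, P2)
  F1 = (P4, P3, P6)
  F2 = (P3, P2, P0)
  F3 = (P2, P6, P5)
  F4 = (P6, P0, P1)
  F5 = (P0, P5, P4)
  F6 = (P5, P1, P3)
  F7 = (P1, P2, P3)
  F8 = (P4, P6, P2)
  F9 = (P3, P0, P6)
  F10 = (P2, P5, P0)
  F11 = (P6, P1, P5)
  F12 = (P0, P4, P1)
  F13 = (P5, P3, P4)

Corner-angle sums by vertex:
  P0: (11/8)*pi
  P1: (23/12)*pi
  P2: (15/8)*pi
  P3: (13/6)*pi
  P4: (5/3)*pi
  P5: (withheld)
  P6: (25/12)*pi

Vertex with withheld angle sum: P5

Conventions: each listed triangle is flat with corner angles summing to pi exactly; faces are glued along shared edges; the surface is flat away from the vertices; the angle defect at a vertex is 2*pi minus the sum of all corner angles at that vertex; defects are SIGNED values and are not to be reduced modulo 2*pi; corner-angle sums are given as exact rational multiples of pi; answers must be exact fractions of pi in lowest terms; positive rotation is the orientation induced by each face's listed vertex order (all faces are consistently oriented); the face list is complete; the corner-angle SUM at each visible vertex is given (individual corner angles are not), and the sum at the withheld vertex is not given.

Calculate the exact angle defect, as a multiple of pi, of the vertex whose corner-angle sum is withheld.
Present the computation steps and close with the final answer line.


V = 7, E = 21, F = 14; chi = V - E + F = 0
Gauss-Bonnet: total defect = 2*pi*chi = 0; visible defects sum to (11/12)*pi

Answer: defect(P5) = (-11/12)*pi


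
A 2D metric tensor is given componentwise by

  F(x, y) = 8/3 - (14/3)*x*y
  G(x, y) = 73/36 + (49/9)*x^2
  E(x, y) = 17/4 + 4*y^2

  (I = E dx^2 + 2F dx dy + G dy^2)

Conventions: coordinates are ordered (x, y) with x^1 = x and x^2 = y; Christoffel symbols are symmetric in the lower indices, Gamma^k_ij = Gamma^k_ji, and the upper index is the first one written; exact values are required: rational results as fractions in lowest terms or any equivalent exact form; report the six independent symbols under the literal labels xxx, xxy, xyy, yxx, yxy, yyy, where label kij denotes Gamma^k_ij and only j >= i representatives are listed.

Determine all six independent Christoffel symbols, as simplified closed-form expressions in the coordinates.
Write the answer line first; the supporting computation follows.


Answer: Gamma_xxx = (-5824*x*y^2 + 3328*y)/(3332*x^2 + 3584*x*y + 1168*y^2 + 217), Gamma_xxy = (20384*x^2*y - 6272*x + 3504*y)/(9996*x^2 + 10752*x*y + 3504*y^2 + 651), Gamma_xyy = (-71344*x^3 - 26572*x)/(29988*x^2 + 32256*x*y + 10512*y^2 + 1953), Gamma_yxx = (-4992*y^3 - 5304*y)/(3332*x^2 + 3584*x*y + 1168*y^2 + 217), Gamma_yxy = (5824*x*y^2 + 3332*x - 1536*y)/(3332*x^2 + 3584*x*y + 1168*y^2 + 217), Gamma_yyy = (-20384*x^2*y + 11648*x)/(9996*x^2 + 10752*x*y + 3504*y^2 + 651)

E = 17/4 + 4*y^2; F = 8/3 - (14/3)*x*y; G = 73/36 + (49/9)*x^2
Gamma^k_ij = (1/2) g^{kl} (d_i g_jl + d_j g_il - d_l g_ij), with g^inv = (1/(EG-F^2)) [[G, -F], [-F, E]]
first partials: E_x = 0, E_y = 8*y, F_x = -(14/3)*y, F_y = -(14/3)*x, G_x = (98/9)*x, G_y = 0
D = EG - F^2 = 217/144 + (73/9)*y^2 + (224/9)*x*y + (833/36)*x^2
expanded: Gamma^x_xx = (G E_x - 2F F_x + F E_y)/(2D), Gamma^x_xy = (G E_y - F G_x)/(2D), Gamma^x_yy = (2G F_y - G G_x - F G_y)/(2D), Gamma^y_xx = (2E F_x - E E_y - F E_x)/(2D), Gamma^y_xy = (E G_x - F E_y)/(2D), Gamma^y_yy = (E G_y - 2F F_y + F G_x)/(2D); substitute and cancel common factors


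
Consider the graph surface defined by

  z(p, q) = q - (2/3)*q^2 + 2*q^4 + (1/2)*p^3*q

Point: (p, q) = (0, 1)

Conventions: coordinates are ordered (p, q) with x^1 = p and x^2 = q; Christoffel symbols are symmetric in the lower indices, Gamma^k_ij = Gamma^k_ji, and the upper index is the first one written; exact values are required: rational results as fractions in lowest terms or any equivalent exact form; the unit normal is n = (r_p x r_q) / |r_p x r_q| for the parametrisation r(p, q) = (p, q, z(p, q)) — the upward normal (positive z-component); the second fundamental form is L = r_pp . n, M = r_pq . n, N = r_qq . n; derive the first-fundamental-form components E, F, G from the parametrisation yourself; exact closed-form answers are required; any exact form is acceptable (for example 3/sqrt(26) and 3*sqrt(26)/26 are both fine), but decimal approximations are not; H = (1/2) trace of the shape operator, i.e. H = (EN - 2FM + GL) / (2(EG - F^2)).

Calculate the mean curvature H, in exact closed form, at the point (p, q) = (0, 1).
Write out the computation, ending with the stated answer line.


z_p = 0, z_q = 23/3, z_pp = 0, z_pq = 0, z_qq = 68/3
E = 1, F = 0, G = 538/9; answer radicand W^2 = 538/9
unnormalised second-form numerators: l = 0, m = 0, n = 68/3; L = l/sqrt(538/9), and similarly M = m/sqrt(W^2), N = n/sqrt(W^2)
H = (E*n - 2*F*m + G*l) / (2*(EG - F^2)*sqrt(W^2)); E*n - 2*F*m + G*l = 68/3, EG - F^2 = 538/9, so H = (51/269)/sqrt(538/9)

Answer: H = 153*sqrt(538)/144722


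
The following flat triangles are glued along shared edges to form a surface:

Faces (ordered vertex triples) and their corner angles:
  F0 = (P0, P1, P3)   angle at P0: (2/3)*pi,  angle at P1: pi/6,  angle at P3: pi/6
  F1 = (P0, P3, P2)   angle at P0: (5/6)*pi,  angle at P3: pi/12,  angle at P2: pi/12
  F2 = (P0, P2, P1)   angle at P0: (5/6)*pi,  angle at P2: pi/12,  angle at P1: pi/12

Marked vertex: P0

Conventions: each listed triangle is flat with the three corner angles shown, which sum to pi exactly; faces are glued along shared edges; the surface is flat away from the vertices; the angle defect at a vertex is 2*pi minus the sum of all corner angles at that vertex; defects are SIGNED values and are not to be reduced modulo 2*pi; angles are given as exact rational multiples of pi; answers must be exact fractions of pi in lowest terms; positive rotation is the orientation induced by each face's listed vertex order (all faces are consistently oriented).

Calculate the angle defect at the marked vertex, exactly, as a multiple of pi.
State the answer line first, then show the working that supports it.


Answer: defect(P0) = -pi/3

Sum of corner angles at P0: (7/3)*pi
defect = 2*pi - (7/3)*pi


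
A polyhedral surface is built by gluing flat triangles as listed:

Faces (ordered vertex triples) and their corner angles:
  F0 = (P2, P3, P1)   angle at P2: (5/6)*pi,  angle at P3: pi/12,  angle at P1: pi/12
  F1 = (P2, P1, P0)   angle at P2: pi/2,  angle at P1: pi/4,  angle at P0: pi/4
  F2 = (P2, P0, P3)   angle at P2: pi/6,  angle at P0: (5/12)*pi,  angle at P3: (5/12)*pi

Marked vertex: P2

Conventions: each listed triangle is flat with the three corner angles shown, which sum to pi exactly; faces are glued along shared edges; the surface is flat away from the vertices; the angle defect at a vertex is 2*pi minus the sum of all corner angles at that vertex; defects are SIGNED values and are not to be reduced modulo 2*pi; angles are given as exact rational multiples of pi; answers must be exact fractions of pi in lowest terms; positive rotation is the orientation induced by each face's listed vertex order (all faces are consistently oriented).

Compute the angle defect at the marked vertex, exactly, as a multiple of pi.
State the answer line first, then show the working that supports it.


Answer: defect(P2) = pi/2

Sum of corner angles at P2: (3/2)*pi
defect = 2*pi - (3/2)*pi


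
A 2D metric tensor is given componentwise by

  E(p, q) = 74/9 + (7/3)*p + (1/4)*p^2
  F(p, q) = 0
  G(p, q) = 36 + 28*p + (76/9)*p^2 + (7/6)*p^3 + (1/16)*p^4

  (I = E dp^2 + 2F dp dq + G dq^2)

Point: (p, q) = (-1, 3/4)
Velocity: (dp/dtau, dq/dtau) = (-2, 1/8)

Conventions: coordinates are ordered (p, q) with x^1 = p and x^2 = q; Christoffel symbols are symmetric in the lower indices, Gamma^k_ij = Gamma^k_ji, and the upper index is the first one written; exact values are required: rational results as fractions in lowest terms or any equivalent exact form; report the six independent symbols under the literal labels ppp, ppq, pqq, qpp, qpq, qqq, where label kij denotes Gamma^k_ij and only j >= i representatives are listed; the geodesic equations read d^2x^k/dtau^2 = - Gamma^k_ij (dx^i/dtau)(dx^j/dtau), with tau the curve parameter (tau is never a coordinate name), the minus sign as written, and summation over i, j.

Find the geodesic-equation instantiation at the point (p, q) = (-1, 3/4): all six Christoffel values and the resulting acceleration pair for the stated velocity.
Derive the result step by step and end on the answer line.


E = 221/36, F = 0, G = 2209/144 at the point
E_p = 11/6, E_q = 0, F_p = 0, F_q = 0, G_p = 517/36, G_q = 0
EG - F^2 = 488189/5184;  g^inv = (5184/488189) * [[2209/144, 0], [0, 221/36]]
first-kind symbols [ij,l] = (1/2)(d_i g_jl + d_j g_il - d_l g_ij): [pp,p] = E_p/2 = 11/12, [pp,q] = F_p - E_q/2 = 0, [pq,p] = E_q/2 = 0, [pq,q] = G_p/2 = 517/72, [qq,p] = F_q - G_p/2 = -517/72, [qq,q] = G_q/2 = 0
Gamma^p_ij = (G*[ij,p] - F*[ij,q])/(EG - F^2), Gamma^q_ij = (E*[ij,q] - F*[ij,p])/(EG - F^2)
Gamma_ppp = 33/221, Gamma_ppq = 0, Gamma_pqq = -517/442, Gamma_qpp = 0, Gamma_qpq = 22/47, Gamma_qqq = 0
d^2p/dtau^2 = -(Gamma_ppp*(-2)^2 + 2*Gamma_ppq*(-2)*(1/8) + Gamma_pqq*(1/8)^2) = -16379/28288
d^2q/dtau^2 = -(Gamma_qpp*(-2)^2 + 2*Gamma_qpq*(-2)*(1/8) + Gamma_qqq*(1/8)^2) = 11/47

Answer: Gamma_ppp = 33/221, Gamma_ppq = 0, Gamma_pqq = -517/442, Gamma_qpp = 0, Gamma_qpq = 22/47, Gamma_qqq = 0; accelerations (d^2p/dtau^2, d^2q/dtau^2) = (-16379/28288, 11/47)


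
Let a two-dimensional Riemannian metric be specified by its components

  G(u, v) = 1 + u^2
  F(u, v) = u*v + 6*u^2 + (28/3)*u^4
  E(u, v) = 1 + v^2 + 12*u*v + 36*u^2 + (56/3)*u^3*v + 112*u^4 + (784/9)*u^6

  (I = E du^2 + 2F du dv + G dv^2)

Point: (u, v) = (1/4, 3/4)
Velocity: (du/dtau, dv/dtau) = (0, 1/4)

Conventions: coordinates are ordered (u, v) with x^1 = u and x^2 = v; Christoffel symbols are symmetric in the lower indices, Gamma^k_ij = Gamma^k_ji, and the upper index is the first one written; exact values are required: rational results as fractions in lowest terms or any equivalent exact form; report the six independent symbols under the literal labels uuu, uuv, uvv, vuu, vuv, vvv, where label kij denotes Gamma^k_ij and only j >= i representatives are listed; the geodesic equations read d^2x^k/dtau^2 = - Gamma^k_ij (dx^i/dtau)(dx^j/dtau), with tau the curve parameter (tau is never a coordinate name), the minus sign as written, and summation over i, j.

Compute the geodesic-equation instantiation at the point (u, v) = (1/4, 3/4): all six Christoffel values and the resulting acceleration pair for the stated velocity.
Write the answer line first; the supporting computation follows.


Answer: Gamma_uuu = 42780/15673, Gamma_uuv = 5520/15673, Gamma_uvv = 0, Gamma_vuu = 4464/15673, Gamma_vuv = 576/15673, Gamma_vvv = 0; accelerations (d^2u/dtau^2, d^2v/dtau^2) = (0, 0)

E = 15529/2304, F = 115/192, G = 17/16 at the point
E_u = 3565/96, E_v = 115/24, F_u = 13/3, F_v = 1/4, G_u = 1/2, G_v = 0
EG - F^2 = 15673/2304;  g^inv = (2304/15673) * [[17/16, -115/192], [-115/192, 15529/2304]]
first-kind symbols [ij,l] = (1/2)(d_i g_jl + d_j g_il - d_l g_ij): [uu,u] = E_u/2 = 3565/192, [uu,v] = F_u - E_v/2 = 31/16, [uv,u] = E_v/2 = 115/48, [uv,v] = G_u/2 = 1/4, [vv,u] = F_v - G_u/2 = 0, [vv,v] = G_v/2 = 0
Gamma^u_ij = (G*[ij,u] - F*[ij,v])/(EG - F^2), Gamma^v_ij = (E*[ij,v] - F*[ij,u])/(EG - F^2)
Gamma_uuu = 42780/15673, Gamma_uuv = 5520/15673, Gamma_uvv = 0, Gamma_vuu = 4464/15673, Gamma_vuv = 576/15673, Gamma_vvv = 0
d^2u/dtau^2 = -(Gamma_uuu*(0)^2 + 2*Gamma_uuv*(0)*(1/4) + Gamma_uvv*(1/4)^2) = 0
d^2v/dtau^2 = -(Gamma_vuu*(0)^2 + 2*Gamma_vuv*(0)*(1/4) + Gamma_vvv*(1/4)^2) = 0


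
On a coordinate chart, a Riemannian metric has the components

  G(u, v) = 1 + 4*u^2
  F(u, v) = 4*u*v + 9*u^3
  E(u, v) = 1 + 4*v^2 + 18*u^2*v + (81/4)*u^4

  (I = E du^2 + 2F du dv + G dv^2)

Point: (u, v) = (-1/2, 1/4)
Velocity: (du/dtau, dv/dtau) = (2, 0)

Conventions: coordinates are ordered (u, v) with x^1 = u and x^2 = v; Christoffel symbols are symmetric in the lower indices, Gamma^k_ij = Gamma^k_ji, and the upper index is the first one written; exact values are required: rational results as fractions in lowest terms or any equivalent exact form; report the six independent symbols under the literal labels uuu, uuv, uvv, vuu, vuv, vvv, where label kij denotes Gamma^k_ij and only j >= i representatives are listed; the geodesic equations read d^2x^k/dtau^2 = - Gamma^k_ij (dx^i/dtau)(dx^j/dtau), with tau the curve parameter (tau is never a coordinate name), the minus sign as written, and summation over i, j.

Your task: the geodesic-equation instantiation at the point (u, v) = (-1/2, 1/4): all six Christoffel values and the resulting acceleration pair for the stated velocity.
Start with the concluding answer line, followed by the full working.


Answer: Gamma_uuu = -52/33, Gamma_uuv = 208/297, Gamma_uvv = 0, Gamma_vuu = 32/33, Gamma_vuv = -128/297, Gamma_vvv = 0; accelerations (d^2u/dtau^2, d^2v/dtau^2) = (208/33, -128/33)

E = 233/64, F = -13/8, G = 2 at the point
E_u = -117/8, E_v = 13/2, F_u = 31/4, F_v = -2, G_u = -4, G_v = 0
EG - F^2 = 297/64;  g^inv = (64/297) * [[2, 13/8], [13/8, 233/64]]
first-kind symbols [ij,l] = (1/2)(d_i g_jl + d_j g_il - d_l g_ij): [uu,u] = E_u/2 = -117/16, [uu,v] = F_u - E_v/2 = 9/2, [uv,u] = E_v/2 = 13/4, [uv,v] = G_u/2 = -2, [vv,u] = F_v - G_u/2 = 0, [vv,v] = G_v/2 = 0
Gamma^u_ij = (G*[ij,u] - F*[ij,v])/(EG - F^2), Gamma^v_ij = (E*[ij,v] - F*[ij,u])/(EG - F^2)
Gamma_uuu = -52/33, Gamma_uuv = 208/297, Gamma_uvv = 0, Gamma_vuu = 32/33, Gamma_vuv = -128/297, Gamma_vvv = 0
d^2u/dtau^2 = -(Gamma_uuu*(2)^2 + 2*Gamma_uuv*(2)*(0) + Gamma_uvv*(0)^2) = 208/33
d^2v/dtau^2 = -(Gamma_vuu*(2)^2 + 2*Gamma_vuv*(2)*(0) + Gamma_vvv*(0)^2) = -128/33


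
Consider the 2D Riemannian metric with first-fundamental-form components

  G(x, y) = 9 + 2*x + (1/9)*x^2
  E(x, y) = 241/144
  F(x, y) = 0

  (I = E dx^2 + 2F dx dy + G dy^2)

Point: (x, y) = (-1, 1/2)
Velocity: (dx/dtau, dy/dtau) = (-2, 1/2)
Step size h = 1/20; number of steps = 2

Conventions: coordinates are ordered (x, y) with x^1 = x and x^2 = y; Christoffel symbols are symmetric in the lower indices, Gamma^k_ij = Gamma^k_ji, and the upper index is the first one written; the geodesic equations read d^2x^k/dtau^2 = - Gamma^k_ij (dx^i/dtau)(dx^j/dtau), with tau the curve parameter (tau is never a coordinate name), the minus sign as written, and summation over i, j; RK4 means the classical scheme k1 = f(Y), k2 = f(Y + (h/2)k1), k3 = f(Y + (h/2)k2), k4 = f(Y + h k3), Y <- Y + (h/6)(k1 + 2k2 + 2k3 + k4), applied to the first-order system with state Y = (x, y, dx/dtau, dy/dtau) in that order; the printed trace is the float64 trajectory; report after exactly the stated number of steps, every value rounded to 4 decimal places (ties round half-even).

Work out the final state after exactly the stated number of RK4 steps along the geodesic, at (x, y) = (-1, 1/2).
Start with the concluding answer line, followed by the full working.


Answer: x = -1.1993, y = 0.5513, dx/dtau = -1.9862, dy/dtau = 0.5259

f(Y) = (dx/dtau, dy/dtau, -Gamma^x_ij Y'^i Y'^j, -Gamma^y_ij Y'^i Y'^j) with the Gammas evaluated at the stage position; h = 0.050000; intermediate values shown to 6 dp
step 0: x = -1.0000, y = 0.5000, dx/dtau = -2.0000, dy/dtau = 0.5000
step 1:
  k1: at (x, y) = (-1.000000, 0.500000), (dx/dtau, dy/dtau) = (-2.000000, 0.500000); Gamma_xxx = 0.000000, Gamma_xxy = 0.000000, Gamma_xyy = -0.531120, Gamma_yxx = 0.000000, Gamma_yxy = 0.125000, Gamma_yyy = 0.000000; k1 = (-2.000000, 0.500000, 0.132780, 0.250000)
  k2: at (x, y) = (-1.050000, 0.512500), (dx/dtau, dy/dtau) = (-1.996680, 0.506250); Gamma_xxx = 0.000000, Gamma_xxy = 0.000000, Gamma_xyy = -0.527801, Gamma_yxx = 0.000000, Gamma_yxy = 0.125786, Gamma_yyy = 0.000000; k2 = (-1.996680, 0.506250, 0.135270, 0.254294)
  k3: at (x, y) = (-1.049917, 0.512656), (dx/dtau, dy/dtau) = (-1.996618, 0.506357); Gamma_xxx = 0.000000, Gamma_xxy = 0.000000, Gamma_xyy = -0.527806, Gamma_yxx = 0.000000, Gamma_yxy = 0.125785, Gamma_yyy = 0.000000; k3 = (-1.996618, 0.506357, 0.135328, 0.254338)
  k4: at (x, y) = (-1.099831, 0.525318), (dx/dtau, dy/dtau) = (-1.993234, 0.512717); Gamma_xxx = 0.000000, Gamma_xxy = 0.000000, Gamma_xyy = -0.524493, Gamma_yxx = 0.000000, Gamma_yxy = 0.126580, Gamma_yyy = 0.000000; k4 = (-1.993234, 0.512717, 0.137878, 0.258720)
  Y <- Y + (h/6)(k1 + 2k2 + 2k3 + k4): x = -1.0998, y = 0.5253, dx/dtau = -1.9932, dy/dtau = 0.5127
step 2:
  k1: at (x, y) = (-1.099832, 0.525316), (dx/dtau, dy/dtau) = (-1.993235, 0.512717); Gamma_xxx = 0.000000, Gamma_xxy = 0.000000, Gamma_xyy = -0.524492, Gamma_yxx = 0.000000, Gamma_yxy = 0.126580, Gamma_yyy = 0.000000; k1 = (-1.993235, 0.512717, 0.137878, 0.258720)
  k2: at (x, y) = (-1.149663, 0.538134), (dx/dtau, dy/dtau) = (-1.989788, 0.519185); Gamma_xxx = 0.000000, Gamma_xxy = 0.000000, Gamma_xyy = -0.521184, Gamma_yxx = 0.000000, Gamma_yxy = 0.127383, Gamma_yyy = 0.000000; k2 = (-1.989788, 0.519185, 0.140487, 0.263190)
  k3: at (x, y) = (-1.149577, 0.538296), (dx/dtau, dy/dtau) = (-1.989722, 0.519296); Gamma_xxx = 0.000000, Gamma_xxy = 0.000000, Gamma_xyy = -0.521190, Gamma_yxx = 0.000000, Gamma_yxy = 0.127382, Gamma_yyy = 0.000000; k3 = (-1.989722, 0.519296, 0.140549, 0.263236)
  k4: at (x, y) = (-1.199318, 0.551281), (dx/dtau, dy/dtau) = (-1.986207, 0.525878); Gamma_xxx = 0.000000, Gamma_xxy = 0.000000, Gamma_xyy = -0.517888, Gamma_yxx = 0.000000, Gamma_yxy = 0.128194, Gamma_yyy = 0.000000; k4 = (-1.986207, 0.525878, 0.143221, 0.267798)
  Y <- Y + (h/6)(k1 + 2k2 + 2k3 + k4): x = -1.1993, y = 0.5513, dx/dtau = -1.9862, dy/dtau = 0.5259


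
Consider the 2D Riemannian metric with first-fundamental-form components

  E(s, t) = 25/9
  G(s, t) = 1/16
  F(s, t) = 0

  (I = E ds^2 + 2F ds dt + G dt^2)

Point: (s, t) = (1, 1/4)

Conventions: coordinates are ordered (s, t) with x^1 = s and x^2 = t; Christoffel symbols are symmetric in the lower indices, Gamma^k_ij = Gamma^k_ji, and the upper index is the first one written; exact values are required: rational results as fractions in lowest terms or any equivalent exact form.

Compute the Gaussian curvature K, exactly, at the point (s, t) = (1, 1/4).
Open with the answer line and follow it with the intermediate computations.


Answer: K = 0

E = 25/9, F = 0, G = 1/16, EG - F^2 = 25/144 at the point
E_s = 0, E_t = 0, F_s = 0, F_t = 0, G_s = 0, G_t = 0
E_tt = 0, F_st = 0, G_ss = 0
Evaluate Brioschi's two determinant matrices M1, M2 and divide by (EG - F^2)^2.
M1 = [[-E_tt/2 + F_st - G_ss/2, E_s/2, F_s - E_t/2], [F_t - G_s/2, E, F], [G_t/2, F, G]] = [[0, 0, 0], [0, 25/9, 0], [0, 0, 1/16]]; det M1 = 0
M2 = [[0, E_t/2, G_s/2], [E_t/2, E, F], [G_s/2, F, G]] = [[0, 0, 0], [0, 25/9, 0], [0, 0, 1/16]]; det M2 = 0
det M1 - det M2 = 0; K = 0 / (25/144)^2 = 0


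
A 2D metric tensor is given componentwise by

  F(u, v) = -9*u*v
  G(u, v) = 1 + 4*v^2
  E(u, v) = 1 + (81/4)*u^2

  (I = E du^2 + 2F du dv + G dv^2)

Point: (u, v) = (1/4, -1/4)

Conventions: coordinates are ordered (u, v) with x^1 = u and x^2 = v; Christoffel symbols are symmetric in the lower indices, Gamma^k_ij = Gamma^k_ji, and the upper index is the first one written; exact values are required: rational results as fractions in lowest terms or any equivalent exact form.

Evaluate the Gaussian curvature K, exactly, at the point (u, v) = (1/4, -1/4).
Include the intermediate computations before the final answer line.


E = 145/64, F = 9/16, G = 5/4, EG - F^2 = 161/64 at the point
E_u = 81/8, E_v = 0, F_u = 9/4, F_v = -9/4, G_u = 0, G_v = -2
E_vv = 0, F_uv = -9, G_uu = 0
The intrinsic route: Brioschi's K = (det M1 - det M2)/(EG - F^2)^2.
M1 = [[-E_vv/2 + F_uv - G_uu/2, E_u/2, F_u - E_v/2], [F_v - G_u/2, E, F], [G_v/2, F, G]] = [[-9, 81/16, 9/4], [-9/4, 145/64, 9/16], [-1, 9/16, 5/4]]; det M1 = -9
M2 = [[0, E_v/2, G_u/2], [E_v/2, E, F], [G_u/2, F, G]] = [[0, 0, 0], [0, 145/64, 9/16], [0, 9/16, 5/4]]; det M2 = 0
det M1 - det M2 = -9; K = -9 / (161/64)^2 = -36864/25921

Answer: K = -36864/25921


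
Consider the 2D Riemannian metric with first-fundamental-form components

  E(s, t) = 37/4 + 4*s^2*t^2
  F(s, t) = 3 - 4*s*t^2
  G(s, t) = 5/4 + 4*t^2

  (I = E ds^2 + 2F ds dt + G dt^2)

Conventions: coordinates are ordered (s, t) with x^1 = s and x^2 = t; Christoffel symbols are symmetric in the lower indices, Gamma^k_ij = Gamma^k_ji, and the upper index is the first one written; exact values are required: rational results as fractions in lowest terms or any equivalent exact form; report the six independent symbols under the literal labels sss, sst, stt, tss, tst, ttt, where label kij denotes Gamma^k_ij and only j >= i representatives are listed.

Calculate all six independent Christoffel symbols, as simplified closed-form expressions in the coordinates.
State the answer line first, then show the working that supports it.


Answer: Gamma_sss = (-256*s^3*t^3 + 192*s^2*t + 80*s*t^2 + 192*t^2)/(80*s^2*t^2 + 384*s*t^2 + 592*t^2 + 41), Gamma_sst = (256*s^2*t^3 + 80*s^2*t)/(80*s^2*t^2 + 384*s*t^2 + 592*t^2 + 41), Gamma_stt = (-256*s*t^3 - 160*s*t - 192*t)/(80*s^2*t^2 + 384*s*t^2 + 592*t^2 + 41), Gamma_tss = (-256*s^4*t^3 - 592*s^2*t - 192*s*t^2 - 592*t^2)/(80*s^2*t^2 + 384*s*t^2 + 592*t^2 + 41), Gamma_tst = (256*s^3*t^3 - 192*s^2*t)/(80*s^2*t^2 + 384*s*t^2 + 592*t^2 + 41), Gamma_ttt = (-256*s^2*t^3 + 384*s*t + 592*t)/(80*s^2*t^2 + 384*s*t^2 + 592*t^2 + 41)

E = 37/4 + 4*s^2*t^2; F = 3 - 4*s*t^2; G = 5/4 + 4*t^2
Gamma^k_ij = (1/2) g^{kl} (d_i g_jl + d_j g_il - d_l g_ij), with g^inv = (1/(EG-F^2)) [[G, -F], [-F, E]]
first partials: E_s = 8*s*t^2, E_t = 8*s^2*t, F_s = -4*t^2, F_t = -8*s*t, G_s = 0, G_t = 8*t
D = EG - F^2 = 41/16 + 37*t^2 + 24*s*t^2 + 5*s^2*t^2
expanded: Gamma^s_ss = (G E_s - 2F F_s + F E_t)/(2D), Gamma^s_st = (G E_t - F G_s)/(2D), Gamma^s_tt = (2G F_t - G G_s - F G_t)/(2D), Gamma^t_ss = (2E F_s - E E_t - F E_s)/(2D), Gamma^t_st = (E G_s - F E_t)/(2D), Gamma^t_tt = (E G_t - 2F F_t + F G_s)/(2D); substitute and cancel common factors


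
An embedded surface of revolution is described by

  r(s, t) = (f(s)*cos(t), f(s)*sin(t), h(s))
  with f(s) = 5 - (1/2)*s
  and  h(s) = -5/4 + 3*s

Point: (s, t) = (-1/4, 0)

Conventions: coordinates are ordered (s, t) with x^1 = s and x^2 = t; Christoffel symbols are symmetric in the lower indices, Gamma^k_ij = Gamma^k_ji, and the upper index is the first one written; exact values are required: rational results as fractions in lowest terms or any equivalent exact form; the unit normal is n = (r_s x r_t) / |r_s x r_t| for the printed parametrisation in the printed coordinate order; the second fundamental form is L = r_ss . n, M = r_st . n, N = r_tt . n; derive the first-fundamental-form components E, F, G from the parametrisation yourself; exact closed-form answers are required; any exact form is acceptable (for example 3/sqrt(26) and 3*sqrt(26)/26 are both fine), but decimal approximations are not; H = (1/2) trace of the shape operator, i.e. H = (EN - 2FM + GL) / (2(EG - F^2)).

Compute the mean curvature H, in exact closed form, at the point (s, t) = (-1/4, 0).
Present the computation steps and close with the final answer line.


f = 41/8, f' = -1/2, f'' = 0, h' = 3, h'' = 0
E = 37/4, F = 0, G = 1681/64; answer radicand W^2 = 37/4
unnormalised second-form numerators: l = 0, m = 0, n = 123/8; L = l/sqrt(37/4), and similarly M = m/sqrt(W^2), N = n/sqrt(W^2)
H = (E*n - 2*F*m + G*l) / (2*(EG - F^2)*sqrt(W^2)); E*n - 2*F*m + G*l = 4551/32, EG - F^2 = 62197/256, so H = (12/41)/sqrt(37/4)

Answer: H = 24*sqrt(37)/1517


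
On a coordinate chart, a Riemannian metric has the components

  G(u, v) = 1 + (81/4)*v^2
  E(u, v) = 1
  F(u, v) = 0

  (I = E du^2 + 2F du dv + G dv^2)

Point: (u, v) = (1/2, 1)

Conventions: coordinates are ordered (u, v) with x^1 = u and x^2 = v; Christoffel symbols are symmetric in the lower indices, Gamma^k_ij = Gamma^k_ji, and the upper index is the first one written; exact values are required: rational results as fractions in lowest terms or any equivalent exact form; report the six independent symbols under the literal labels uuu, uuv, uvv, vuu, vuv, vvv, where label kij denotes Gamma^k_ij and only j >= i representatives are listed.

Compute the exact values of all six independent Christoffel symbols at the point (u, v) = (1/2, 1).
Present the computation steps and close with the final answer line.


E = 1, F = 0, G = 85/4 at the point
E_u = 0, E_v = 0, F_u = 0, F_v = 0, G_u = 0, G_v = 81/2
EG - F^2 = 85/4;  g^inv = (4/85) * [[85/4, 0], [0, 1]]
first-kind symbols [ij,l] = (1/2)(d_i g_jl + d_j g_il - d_l g_ij): [uu,u] = E_u/2 = 0, [uu,v] = F_u - E_v/2 = 0, [uv,u] = E_v/2 = 0, [uv,v] = G_u/2 = 0, [vv,u] = F_v - G_u/2 = 0, [vv,v] = G_v/2 = 81/4
Gamma^u_ij = (G*[ij,u] - F*[ij,v])/(EG - F^2), Gamma^v_ij = (E*[ij,v] - F*[ij,u])/(EG - F^2)

Answer: Gamma_uuu = 0, Gamma_uuv = 0, Gamma_uvv = 0, Gamma_vuu = 0, Gamma_vuv = 0, Gamma_vvv = 81/85


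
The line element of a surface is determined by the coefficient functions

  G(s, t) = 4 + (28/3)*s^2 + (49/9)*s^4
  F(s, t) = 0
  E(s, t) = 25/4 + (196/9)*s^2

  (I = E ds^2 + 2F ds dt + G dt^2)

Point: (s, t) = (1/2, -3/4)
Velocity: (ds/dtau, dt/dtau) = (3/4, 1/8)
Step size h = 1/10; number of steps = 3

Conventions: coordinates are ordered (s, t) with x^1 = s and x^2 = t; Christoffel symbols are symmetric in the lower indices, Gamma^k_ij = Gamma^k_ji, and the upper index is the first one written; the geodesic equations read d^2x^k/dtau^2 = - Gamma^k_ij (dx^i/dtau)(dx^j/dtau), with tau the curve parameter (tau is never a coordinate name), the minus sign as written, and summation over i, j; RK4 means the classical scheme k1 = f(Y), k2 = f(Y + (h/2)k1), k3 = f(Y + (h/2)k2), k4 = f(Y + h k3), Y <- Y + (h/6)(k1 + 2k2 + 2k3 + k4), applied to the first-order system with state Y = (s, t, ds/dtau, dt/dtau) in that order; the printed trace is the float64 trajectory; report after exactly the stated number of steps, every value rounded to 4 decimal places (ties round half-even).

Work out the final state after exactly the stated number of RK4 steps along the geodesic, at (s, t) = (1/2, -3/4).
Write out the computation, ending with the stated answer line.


f(Y) = (ds/dtau, dt/dtau, -Gamma^s_ij Y'^i Y'^j, -Gamma^t_ij Y'^i Y'^j) with the Gammas evaluated at the stage position; h = 0.100000; intermediate values shown to 6 dp
step 0: s = 0.5000, t = -0.7500, ds/dtau = 0.7500, dt/dtau = 0.1250
step 1:
  k1: at (s, t) = (0.500000, -0.750000), (ds/dtau, dt/dtau) = (0.750000, 0.125000); Gamma_sss = 0.931116, Gamma_sst = 0.000000, Gamma_stt = -0.515439, Gamma_tss = 0.000000, Gamma_tst = 0.903226, Gamma_ttt = 0.000000; k1 = (0.750000, 0.125000, -0.515699, -0.169355)
  k2: at (s, t) = (0.537500, -0.743750), (ds/dtau, dt/dtau) = (0.724215, 0.116532); Gamma_sss = 0.933328, Gamma_sst = 0.000000, Gamma_stt = -0.534820, Gamma_tss = 0.000000, Gamma_tst = 0.938005, Gamma_ttt = 0.000000; k2 = (0.724215, 0.116532, -0.482256, -0.158325)
  k3: at (s, t) = (0.536211, -0.744173), (ds/dtau, dt/dtau) = (0.725887, 0.117084); Gamma_sss = 0.933333, Gamma_sst = 0.000000, Gamma_stt = -0.534177, Gamma_tss = 0.000000, Gamma_tst = 0.936887, Gamma_ttt = 0.000000; k3 = (0.725887, 0.117084, -0.484462, -0.159251)
  k4: at (s, t) = (0.572589, -0.738292), (ds/dtau, dt/dtau) = (0.701554, 0.109075); Gamma_sss = 0.931269, Gamma_sst = 0.000000, Gamma_stt = -0.551777, Gamma_tss = 0.000000, Gamma_tst = 0.966394, Gamma_ttt = 0.000000; k4 = (0.701554, 0.109075, -0.451785, -0.147901)
  Y <- Y + (h/6)(k1 + 2k2 + 2k3 + k4): s = 0.5725, t = -0.7383, ds/dtau = 0.7017, dt/dtau = 0.1091
step 2:
  k1: at (s, t) = (0.572529, -0.738312), (ds/dtau, dt/dtau) = (0.701651, 0.109127); Gamma_sss = 0.931276, Gamma_sst = 0.000000, Gamma_stt = -0.551749, Gamma_tss = 0.000000, Gamma_tst = 0.966349, Gamma_ttt = 0.000000; k1 = (0.701651, 0.109127, -0.451910, -0.147984)
  k2: at (s, t) = (0.607612, -0.732855), (ds/dtau, dt/dtau) = (0.679056, 0.101727); Gamma_sss = 0.925981, Gamma_sst = 0.000000, Gamma_stt = -0.567781, Gamma_tss = 0.000000, Gamma_tst = 0.990939, Gamma_ttt = 0.000000; k2 = (0.679056, 0.101727, -0.421110, -0.136905)
  k3: at (s, t) = (0.606482, -0.733225), (ds/dtau, dt/dtau) = (0.680596, 0.102281); Gamma_sss = 0.926195, Gamma_sst = 0.000000, Gamma_stt = -0.567278, Gamma_tss = 0.000000, Gamma_tst = 0.990204, Gamma_ttt = 0.000000; k3 = (0.680596, 0.102281, -0.423089, -0.137861)
  k4: at (s, t) = (0.640589, -0.728083), (ds/dtau, dt/dtau) = (0.659342, 0.095340); Gamma_sss = 0.918613, Gamma_sst = 0.000000, Gamma_stt = -0.582169, Gamma_tss = 0.000000, Gamma_tst = 1.010794, Gamma_ttt = 0.000000; k4 = (0.659342, 0.095340, -0.394059, -0.127081)
  Y <- Y + (h/6)(k1 + 2k2 + 2k3 + k4): s = 0.6405, t = -0.7281, ds/dtau = 0.6594, dt/dtau = 0.0954
step 3:
  k1: at (s, t) = (0.640534, -0.728103), (ds/dtau, dt/dtau) = (0.659412, 0.095383); Gamma_sss = 0.918626, Gamma_sst = 0.000000, Gamma_stt = -0.582146, Gamma_tss = 0.000000, Gamma_tst = 1.010763, Gamma_ttt = 0.000000; k1 = (0.659412, 0.095383, -0.394145, -0.127148)
  k2: at (s, t) = (0.673505, -0.723334), (ds/dtau, dt/dtau) = (0.639705, 0.089026); Gamma_sss = 0.909406, Gamma_sst = 0.000000, Gamma_stt = -0.596003, Gamma_tss = 0.000000, Gamma_tst = 1.027662, Gamma_ttt = 0.000000; k2 = (0.639705, 0.089026, -0.367425, -0.117051)
  k3: at (s, t) = (0.672519, -0.723652), (ds/dtau, dt/dtau) = (0.641041, 0.089531); Gamma_sss = 0.909705, Gamma_sst = 0.000000, Gamma_stt = -0.595595, Gamma_tss = 0.000000, Gamma_tst = 1.027198, Gamma_ttt = 0.000000; k3 = (0.641041, 0.089531, -0.369054, -0.117908)
  k4: at (s, t) = (0.704638, -0.719150), (ds/dtau, dt/dtau) = (0.622507, 0.083592); Gamma_sss = 0.899341, Gamma_sst = 0.000000, Gamma_stt = -0.608700, Gamma_tss = 0.000000, Gamma_tst = 1.041088, Gamma_ttt = 0.000000; k4 = (0.622507, 0.083592, -0.344254, -0.108350)
  Y <- Y + (h/6)(k1 + 2k2 + 2k3 + k4): s = 0.7046, t = -0.7192, ds/dtau = 0.6226, dt/dtau = 0.0836

Answer: s = 0.7046, t = -0.7192, ds/dtau = 0.6226, dt/dtau = 0.0836
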